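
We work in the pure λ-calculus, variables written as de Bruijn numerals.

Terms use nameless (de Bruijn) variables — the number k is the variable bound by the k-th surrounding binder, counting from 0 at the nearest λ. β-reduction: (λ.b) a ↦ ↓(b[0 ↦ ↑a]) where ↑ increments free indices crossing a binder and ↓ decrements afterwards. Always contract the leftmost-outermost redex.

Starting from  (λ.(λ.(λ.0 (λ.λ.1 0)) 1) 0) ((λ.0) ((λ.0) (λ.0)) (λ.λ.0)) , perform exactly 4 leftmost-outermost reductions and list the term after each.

  start: (λ.(λ.(λ.0 (λ.λ.1 0)) 1) 0) ((λ.0) ((λ.0) (λ.0)) (λ.λ.0))
  →1  (λ.(λ.0 (λ.λ.1 0)) ((λ.0) ((λ.0) (λ.0)) (λ.λ.0))) ((λ.0) ((λ.0) (λ.0)) (λ.λ.0))
  →2  (λ.0 (λ.λ.1 0)) ((λ.0) ((λ.0) (λ.0)) (λ.λ.0))
  →3  (λ.0) ((λ.0) (λ.0)) (λ.λ.0) (λ.λ.1 0)
  →4  (λ.0) (λ.0) (λ.λ.0) (λ.λ.1 0)

Answer: after 4 steps: (λ.0) (λ.0) (λ.λ.0) (λ.λ.1 0)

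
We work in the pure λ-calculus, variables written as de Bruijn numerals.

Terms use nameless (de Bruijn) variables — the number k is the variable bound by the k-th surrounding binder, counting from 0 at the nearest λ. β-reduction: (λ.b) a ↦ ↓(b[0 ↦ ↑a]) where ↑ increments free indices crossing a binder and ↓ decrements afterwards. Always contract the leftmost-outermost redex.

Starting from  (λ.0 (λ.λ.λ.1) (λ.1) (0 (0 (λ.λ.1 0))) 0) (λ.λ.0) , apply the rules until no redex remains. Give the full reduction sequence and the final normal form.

Answer: normal form = λ.0  (in 5 steps)

Working:
  start: (λ.0 (λ.λ.λ.1) (λ.1) (0 (0 (λ.λ.1 0))) 0) (λ.λ.0)
  step 1: (λ.λ.0) (λ.λ.λ.1) (λ.λ.λ.0) ((λ.λ.0) ((λ.λ.0) (λ.λ.1 0))) (λ.λ.0)
  step 2: (λ.0) (λ.λ.λ.0) ((λ.λ.0) ((λ.λ.0) (λ.λ.1 0))) (λ.λ.0)
  step 3: (λ.λ.λ.0) ((λ.λ.0) ((λ.λ.0) (λ.λ.1 0))) (λ.λ.0)
  step 4: (λ.λ.0) (λ.λ.0)
  step 5: λ.0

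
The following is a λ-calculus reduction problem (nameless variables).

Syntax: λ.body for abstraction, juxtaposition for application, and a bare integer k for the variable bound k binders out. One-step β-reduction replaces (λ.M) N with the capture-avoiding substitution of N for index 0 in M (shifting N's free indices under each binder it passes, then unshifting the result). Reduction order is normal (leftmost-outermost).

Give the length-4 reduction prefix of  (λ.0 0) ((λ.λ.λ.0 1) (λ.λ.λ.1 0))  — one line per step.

  start: (λ.0 0) ((λ.λ.λ.0 1) (λ.λ.λ.1 0))
  [1] (λ.λ.λ.0 1) (λ.λ.λ.1 0) ((λ.λ.λ.0 1) (λ.λ.λ.1 0))
  [2] (λ.λ.0 1) ((λ.λ.λ.0 1) (λ.λ.λ.1 0))
  [3] λ.0 ((λ.λ.λ.0 1) (λ.λ.λ.1 0))
  [4] λ.0 (λ.λ.0 1)

Answer: after 4 steps: λ.0 (λ.λ.0 1)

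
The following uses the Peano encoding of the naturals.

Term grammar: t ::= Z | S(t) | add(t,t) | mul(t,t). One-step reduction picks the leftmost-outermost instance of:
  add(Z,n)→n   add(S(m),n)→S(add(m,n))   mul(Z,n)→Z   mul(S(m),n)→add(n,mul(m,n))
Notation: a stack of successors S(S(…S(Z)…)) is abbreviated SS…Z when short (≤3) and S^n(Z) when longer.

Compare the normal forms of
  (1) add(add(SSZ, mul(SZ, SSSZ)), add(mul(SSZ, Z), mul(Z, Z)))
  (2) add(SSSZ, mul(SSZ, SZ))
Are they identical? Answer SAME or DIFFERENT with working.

Answer: SAME — A ⇓ S^5(Z), B ⇓ S^5(Z)

Working:
Term A:
  start: add(add(SSZ, mul(SZ, SSSZ)), add(mul(SSZ, Z), mul(Z, Z)))
  [1] add(S(add(SZ, mul(SZ, SSSZ))), add(mul(SSZ, Z), mul(Z, Z)))
  [2] S(add(add(SZ, mul(SZ, SSSZ)), add(mul(SSZ, Z), mul(Z, Z))))
  [3] S(add(S(add(Z, mul(SZ, SSSZ))), add(mul(SSZ, Z), mul(Z, Z))))
  [4] S(S(add(add(Z, mul(SZ, SSSZ)), add(mul(SSZ, Z), mul(Z, Z)))))
  [5] S(S(add(mul(SZ, SSSZ), add(mul(SSZ, Z), mul(Z, Z)))))
  [6] S(S(add(add(SSSZ, mul(Z, SSSZ)), add(mul(SSZ, Z), mul(Z, Z)))))
  [7] S(S(add(S(add(SSZ, mul(Z, SSSZ))), add(mul(SSZ, Z), mul(Z, Z)))))
  [8] S(S(S(add(add(SSZ, mul(Z, SSSZ)), add(mul(SSZ, Z), mul(Z, Z))))))
  [9] S(S(S(add(S(add(SZ, mul(Z, SSSZ))), add(mul(SSZ, Z), mul(Z, Z))))))
  [10] S(S(S(S(add(add(SZ, mul(Z, SSSZ)), add(mul(SSZ, Z), mul(Z, Z)))))))
  [11] S(S(S(S(add(S(add(Z, mul(Z, SSSZ))), add(mul(SSZ, Z), mul(Z, Z)))))))
  [12] S(S(S(S(S(add(add(Z, mul(Z, SSSZ)), add(mul(SSZ, Z), mul(Z, Z))))))))
  [13] S(S(S(S(S(add(mul(Z, SSSZ), add(mul(SSZ, Z), mul(Z, Z))))))))
  [14] S(S(S(S(S(add(Z, add(mul(SSZ, Z), mul(Z, Z))))))))
  [15] S(S(S(S(S(add(mul(SSZ, Z), mul(Z, Z)))))))
  [16] S(S(S(S(S(add(add(Z, mul(SZ, Z)), mul(Z, Z)))))))
  [17] S(S(S(S(S(add(mul(SZ, Z), mul(Z, Z)))))))
  [18] S(S(S(S(S(add(add(Z, mul(Z, Z)), mul(Z, Z)))))))
  [19] S(S(S(S(S(add(mul(Z, Z), mul(Z, Z)))))))
  [20] S(S(S(S(S(add(Z, mul(Z, Z)))))))
  [21] S(S(S(S(S(mul(Z, Z))))))
  [22] S^5(Z)

Term B:
  start: add(SSSZ, mul(SSZ, SZ))
  [1] S(add(SSZ, mul(SSZ, SZ)))
  [2] S(S(add(SZ, mul(SSZ, SZ))))
  [3] S(S(S(add(Z, mul(SSZ, SZ)))))
  [4] S(S(S(mul(SSZ, SZ))))
  [5] S(S(S(add(SZ, mul(SZ, SZ)))))
  [6] S(S(S(S(add(Z, mul(SZ, SZ))))))
  [7] S(S(S(S(mul(SZ, SZ)))))
  [8] S(S(S(S(add(SZ, mul(Z, SZ))))))
  [9] S(S(S(S(S(add(Z, mul(Z, SZ)))))))
  [10] S(S(S(S(S(mul(Z, SZ))))))
  [11] S^5(Z)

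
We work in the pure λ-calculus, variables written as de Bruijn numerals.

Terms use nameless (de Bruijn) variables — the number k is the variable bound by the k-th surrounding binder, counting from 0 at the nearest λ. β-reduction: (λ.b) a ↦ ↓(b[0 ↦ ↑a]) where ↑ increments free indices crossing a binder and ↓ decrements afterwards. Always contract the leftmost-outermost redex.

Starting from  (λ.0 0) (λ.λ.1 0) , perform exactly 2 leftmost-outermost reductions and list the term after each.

Answer: after 2 steps: λ.(λ.λ.1 0) 0

Derivation:
  start: (λ.0 0) (λ.λ.1 0)
  step 1: (λ.λ.1 0) (λ.λ.1 0)
  step 2: λ.(λ.λ.1 0) 0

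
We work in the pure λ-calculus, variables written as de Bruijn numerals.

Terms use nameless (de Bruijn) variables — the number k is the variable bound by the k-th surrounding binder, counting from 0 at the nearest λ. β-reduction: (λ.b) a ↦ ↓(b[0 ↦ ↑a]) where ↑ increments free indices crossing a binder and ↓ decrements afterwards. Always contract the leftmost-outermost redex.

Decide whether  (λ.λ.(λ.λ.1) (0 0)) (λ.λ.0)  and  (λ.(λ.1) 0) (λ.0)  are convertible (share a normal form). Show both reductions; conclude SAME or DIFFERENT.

Term A:
  start: (λ.λ.(λ.λ.1) (0 0)) (λ.λ.0)
  step 1: λ.(λ.λ.1) (0 0)
  step 2: λ.λ.1 1

Term B:
  start: (λ.(λ.1) 0) (λ.0)
  step 1: (λ.λ.0) (λ.0)
  step 2: λ.0

Answer: DIFFERENT — A ⇓ λ.λ.1 1, B ⇓ λ.0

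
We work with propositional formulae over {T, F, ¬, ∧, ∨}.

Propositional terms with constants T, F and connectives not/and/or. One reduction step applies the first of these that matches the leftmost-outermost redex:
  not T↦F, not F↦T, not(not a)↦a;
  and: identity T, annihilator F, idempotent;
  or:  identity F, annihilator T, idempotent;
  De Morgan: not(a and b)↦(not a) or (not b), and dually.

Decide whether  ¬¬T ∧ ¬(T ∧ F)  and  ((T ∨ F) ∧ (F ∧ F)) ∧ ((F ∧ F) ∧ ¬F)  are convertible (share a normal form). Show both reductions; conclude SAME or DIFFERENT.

Term A:
  start: ¬¬T ∧ ¬(T ∧ F)
  [1] T ∧ ¬(T ∧ F)
  [2] ¬(T ∧ F)
  [3] ¬T ∨ ¬F
  [4] F ∨ ¬F
  [5] ¬F
  [6] T

Term B:
  start: ((T ∨ F) ∧ (F ∧ F)) ∧ ((F ∧ F) ∧ ¬F)
  [1] (T ∧ (F ∧ F)) ∧ ((F ∧ F) ∧ ¬F)
  [2] (F ∧ F) ∧ ((F ∧ F) ∧ ¬F)
  [3] F ∧ ((F ∧ F) ∧ ¬F)
  [4] F

Answer: DIFFERENT — A ⇓ T, B ⇓ F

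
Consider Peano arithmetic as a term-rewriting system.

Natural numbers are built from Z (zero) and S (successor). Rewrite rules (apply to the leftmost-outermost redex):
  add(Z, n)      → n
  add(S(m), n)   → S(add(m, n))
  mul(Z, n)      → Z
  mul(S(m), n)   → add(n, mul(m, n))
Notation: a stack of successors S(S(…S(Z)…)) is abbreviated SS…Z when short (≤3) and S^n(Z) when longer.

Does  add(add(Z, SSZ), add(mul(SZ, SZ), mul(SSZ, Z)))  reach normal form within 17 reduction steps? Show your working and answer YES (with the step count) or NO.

Answer: YES — reaches normal form SSSZ in 15 ≤ 17 steps

Reduction:
  start: add(add(Z, SSZ), add(mul(SZ, SZ), mul(SSZ, Z)))
  [1] add(SSZ, add(mul(SZ, SZ), mul(SSZ, Z)))
  [2] S(add(SZ, add(mul(SZ, SZ), mul(SSZ, Z))))
  [3] S(S(add(Z, add(mul(SZ, SZ), mul(SSZ, Z)))))
  [4] S(S(add(mul(SZ, SZ), mul(SSZ, Z))))
  [5] S(S(add(add(SZ, mul(Z, SZ)), mul(SSZ, Z))))
  [6] S(S(add(S(add(Z, mul(Z, SZ))), mul(SSZ, Z))))
  [7] S(S(S(add(add(Z, mul(Z, SZ)), mul(SSZ, Z)))))
  [8] S(S(S(add(mul(Z, SZ), mul(SSZ, Z)))))
  [9] S(S(S(add(Z, mul(SSZ, Z)))))
  [10] S(S(S(mul(SSZ, Z))))
  [11] S(S(S(add(Z, mul(SZ, Z)))))
  [12] S(S(S(mul(SZ, Z))))
  [13] S(S(S(add(Z, mul(Z, Z)))))
  [14] S(S(S(mul(Z, Z))))
  [15] SSSZ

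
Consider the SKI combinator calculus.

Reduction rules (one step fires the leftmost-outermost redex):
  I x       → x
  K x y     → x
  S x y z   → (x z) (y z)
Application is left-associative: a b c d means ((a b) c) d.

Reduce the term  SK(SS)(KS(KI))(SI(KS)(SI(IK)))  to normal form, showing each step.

Answer: normal form = S(S(KS))  (in 10 steps)

Reduction:
  start: SK(SS)(KS(KI))(SI(KS)(SI(IK)))
  step 1: K(KS(KI))(SS(KS(KI)))(SI(KS)(SI(IK)))
  step 2: KS(KI)(SI(KS)(SI(IK)))
  step 3: S(SI(KS)(SI(IK)))
  step 4: S(I(SI(IK))(KS(SI(IK))))
  step 5: S(SI(IK)(KS(SI(IK))))
  step 6: S(I(KS(SI(IK)))(IK(KS(SI(IK)))))
  step 7: S(KS(SI(IK))(IK(KS(SI(IK)))))
  step 8: S(S(IK(KS(SI(IK)))))
  step 9: S(S(K(KS(SI(IK)))))
  step 10: S(S(KS))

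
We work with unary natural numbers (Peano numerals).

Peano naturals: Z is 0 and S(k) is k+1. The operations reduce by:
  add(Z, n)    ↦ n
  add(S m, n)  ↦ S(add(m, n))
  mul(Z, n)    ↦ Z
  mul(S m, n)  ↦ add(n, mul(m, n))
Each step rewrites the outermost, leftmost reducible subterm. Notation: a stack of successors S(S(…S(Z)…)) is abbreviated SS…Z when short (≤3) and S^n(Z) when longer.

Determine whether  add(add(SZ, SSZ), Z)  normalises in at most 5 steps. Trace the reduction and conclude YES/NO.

Answer: NO — after 5 steps the term is S(S(S(add(Z, Z)))), not yet normal

Reduction:
  start: add(add(SZ, SSZ), Z)
  step 1: add(S(add(Z, SSZ)), Z)
  step 2: S(add(add(Z, SSZ), Z))
  step 3: S(add(SSZ, Z))
  step 4: S(S(add(SZ, Z)))
  step 5: S(S(S(add(Z, Z))))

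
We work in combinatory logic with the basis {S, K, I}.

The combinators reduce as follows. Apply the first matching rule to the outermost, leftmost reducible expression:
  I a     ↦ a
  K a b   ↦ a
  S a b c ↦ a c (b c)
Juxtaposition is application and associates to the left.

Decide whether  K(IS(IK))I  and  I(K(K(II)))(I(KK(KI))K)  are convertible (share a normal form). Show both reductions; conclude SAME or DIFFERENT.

Term A:
  start: K(IS(IK))I
  step 1: IS(IK)
  step 2: S(IK)
  step 3: SK

Term B:
  start: I(K(K(II)))(I(KK(KI))K)
  step 1: K(K(II))(I(KK(KI))K)
  step 2: K(II)
  step 3: KI

Answer: DIFFERENT — A ⇓ SK, B ⇓ KI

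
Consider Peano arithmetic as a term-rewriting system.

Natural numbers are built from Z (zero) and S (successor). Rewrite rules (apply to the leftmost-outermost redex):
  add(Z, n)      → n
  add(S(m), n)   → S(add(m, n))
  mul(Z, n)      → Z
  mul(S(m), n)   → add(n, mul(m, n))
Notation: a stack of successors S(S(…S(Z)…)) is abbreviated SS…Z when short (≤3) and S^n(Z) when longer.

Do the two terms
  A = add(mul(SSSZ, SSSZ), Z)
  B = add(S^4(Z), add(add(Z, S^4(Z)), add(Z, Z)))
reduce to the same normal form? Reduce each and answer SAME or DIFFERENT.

Term A:
  start: add(mul(SSSZ, SSSZ), Z)
  step 1: add(add(SSSZ, mul(SSZ, SSSZ)), Z)
  step 2: add(S(add(SSZ, mul(SSZ, SSSZ))), Z)
  step 3: S(add(add(SSZ, mul(SSZ, SSSZ)), Z))
  step 4: S(add(S(add(SZ, mul(SSZ, SSSZ))), Z))
  step 5: S(S(add(add(SZ, mul(SSZ, SSSZ)), Z)))
  step 6: S(S(add(S(add(Z, mul(SSZ, SSSZ))), Z)))
  step 7: S(S(S(add(add(Z, mul(SSZ, SSSZ)), Z))))
  step 8: S(S(S(add(mul(SSZ, SSSZ), Z))))
  step 9: S(S(S(add(add(SSSZ, mul(SZ, SSSZ)), Z))))
  step 10: S(S(S(add(S(add(SSZ, mul(SZ, SSSZ))), Z))))
  step 11: S(S(S(S(add(add(SSZ, mul(SZ, SSSZ)), Z)))))
  step 12: S(S(S(S(add(S(add(SZ, mul(SZ, SSSZ))), Z)))))
  step 13: S(S(S(S(S(add(add(SZ, mul(SZ, SSSZ)), Z))))))
  step 14: S(S(S(S(S(add(S(add(Z, mul(SZ, SSSZ))), Z))))))
  step 15: S(S(S(S(S(S(add(add(Z, mul(SZ, SSSZ)), Z)))))))
  step 16: S(S(S(S(S(S(add(mul(SZ, SSSZ), Z)))))))
  step 17: S(S(S(S(S(S(add(add(SSSZ, mul(Z, SSSZ)), Z)))))))
  step 18: S(S(S(S(S(S(add(S(add(SSZ, mul(Z, SSSZ))), Z)))))))
  step 19: S(S(S(S(S(S(S(add(add(SSZ, mul(Z, SSSZ)), Z))))))))
  step 20: S(S(S(S(S(S(S(add(S(add(SZ, mul(Z, SSSZ))), Z))))))))
  step 21: S(S(S(S(S(S(S(S(add(add(SZ, mul(Z, SSSZ)), Z)))))))))
  step 22: S(S(S(S(S(S(S(S(add(S(add(Z, mul(Z, SSSZ))), Z)))))))))
  step 23: S(S(S(S(S(S(S(S(S(add(add(Z, mul(Z, SSSZ)), Z))))))))))
  step 24: S(S(S(S(S(S(S(S(S(add(mul(Z, SSSZ), Z))))))))))
  step 25: S(S(S(S(S(S(S(S(S(add(Z, Z))))))))))
  step 26: S^9(Z)

Term B:
  start: add(S^4(Z), add(add(Z, S^4(Z)), add(Z, Z)))
  step 1: S(add(SSSZ, add(add(Z, S^4(Z)), add(Z, Z))))
  step 2: S(S(add(SSZ, add(add(Z, S^4(Z)), add(Z, Z)))))
  step 3: S(S(S(add(SZ, add(add(Z, S^4(Z)), add(Z, Z))))))
  step 4: S(S(S(S(add(Z, add(add(Z, S^4(Z)), add(Z, Z)))))))
  step 5: S(S(S(S(add(add(Z, S^4(Z)), add(Z, Z))))))
  step 6: S(S(S(S(add(S^4(Z), add(Z, Z))))))
  step 7: S(S(S(S(S(add(SSSZ, add(Z, Z)))))))
  step 8: S(S(S(S(S(S(add(SSZ, add(Z, Z))))))))
  step 9: S(S(S(S(S(S(S(add(SZ, add(Z, Z)))))))))
  step 10: S(S(S(S(S(S(S(S(add(Z, add(Z, Z))))))))))
  step 11: S(S(S(S(S(S(S(S(add(Z, Z)))))))))
  step 12: S^8(Z)

Answer: DIFFERENT — A ⇓ S^9(Z), B ⇓ S^8(Z)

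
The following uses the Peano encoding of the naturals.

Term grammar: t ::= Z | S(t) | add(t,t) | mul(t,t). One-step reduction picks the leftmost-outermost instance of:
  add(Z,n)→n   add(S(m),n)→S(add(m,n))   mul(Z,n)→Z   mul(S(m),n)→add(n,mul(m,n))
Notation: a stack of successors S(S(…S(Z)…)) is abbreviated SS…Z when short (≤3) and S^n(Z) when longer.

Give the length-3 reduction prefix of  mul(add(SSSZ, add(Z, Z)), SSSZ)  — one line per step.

  start: mul(add(SSSZ, add(Z, Z)), SSSZ)
  step 1: mul(S(add(SSZ, add(Z, Z))), SSSZ)
  step 2: add(SSSZ, mul(add(SSZ, add(Z, Z)), SSSZ))
  step 3: S(add(SSZ, mul(add(SSZ, add(Z, Z)), SSSZ)))

Answer: after 3 steps: S(add(SSZ, mul(add(SSZ, add(Z, Z)), SSSZ)))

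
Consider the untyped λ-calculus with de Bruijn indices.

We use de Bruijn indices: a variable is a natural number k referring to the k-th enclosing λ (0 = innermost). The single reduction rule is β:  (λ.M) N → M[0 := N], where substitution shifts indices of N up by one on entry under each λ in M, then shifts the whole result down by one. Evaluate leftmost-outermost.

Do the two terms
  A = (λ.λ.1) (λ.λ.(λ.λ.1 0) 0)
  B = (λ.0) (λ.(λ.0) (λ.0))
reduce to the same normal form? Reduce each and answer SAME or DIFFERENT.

Answer: DIFFERENT — A ⇓ λ.λ.λ.λ.1 0, B ⇓ λ.λ.0

Reduction:
Term A:
  start: (λ.λ.1) (λ.λ.(λ.λ.1 0) 0)
  step 1: λ.λ.λ.(λ.λ.1 0) 0
  step 2: λ.λ.λ.λ.1 0

Term B:
  start: (λ.0) (λ.(λ.0) (λ.0))
  step 1: λ.(λ.0) (λ.0)
  step 2: λ.λ.0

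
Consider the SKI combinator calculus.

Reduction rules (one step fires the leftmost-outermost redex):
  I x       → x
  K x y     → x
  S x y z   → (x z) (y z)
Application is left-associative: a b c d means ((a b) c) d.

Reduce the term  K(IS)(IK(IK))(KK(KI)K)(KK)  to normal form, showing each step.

  start: K(IS)(IK(IK))(KK(KI)K)(KK)
  →1  IS(KK(KI)K)(KK)
  →2  S(KK(KI)K)(KK)
  →3  S(KK)(KK)

Answer: normal form = S(KK)(KK)  (in 3 steps)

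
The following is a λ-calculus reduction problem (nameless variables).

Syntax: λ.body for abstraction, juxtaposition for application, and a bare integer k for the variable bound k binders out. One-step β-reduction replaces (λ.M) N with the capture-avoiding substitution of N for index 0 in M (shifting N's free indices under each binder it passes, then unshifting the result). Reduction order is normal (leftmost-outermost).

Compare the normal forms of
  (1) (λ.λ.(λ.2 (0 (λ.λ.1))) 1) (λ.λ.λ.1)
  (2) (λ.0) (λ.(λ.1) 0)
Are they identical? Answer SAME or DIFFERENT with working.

Answer: DIFFERENT — A ⇓ λ.λ.λ.1, B ⇓ λ.0

Reduction:
Term A:
  start: (λ.λ.(λ.2 (0 (λ.λ.1))) 1) (λ.λ.λ.1)
  step 1: λ.(λ.(λ.λ.λ.1) (0 (λ.λ.1))) (λ.λ.λ.1)
  step 2: λ.(λ.λ.λ.1) ((λ.λ.λ.1) (λ.λ.1))
  step 3: λ.λ.λ.1

Term B:
  start: (λ.0) (λ.(λ.1) 0)
  step 1: λ.(λ.1) 0
  step 2: λ.0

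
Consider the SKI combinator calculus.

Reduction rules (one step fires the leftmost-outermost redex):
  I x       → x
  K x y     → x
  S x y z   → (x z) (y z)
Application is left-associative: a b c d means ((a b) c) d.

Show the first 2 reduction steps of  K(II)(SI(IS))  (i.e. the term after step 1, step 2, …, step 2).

  start: K(II)(SI(IS))
  →1  II
  →2  I

Answer: after 2 steps: I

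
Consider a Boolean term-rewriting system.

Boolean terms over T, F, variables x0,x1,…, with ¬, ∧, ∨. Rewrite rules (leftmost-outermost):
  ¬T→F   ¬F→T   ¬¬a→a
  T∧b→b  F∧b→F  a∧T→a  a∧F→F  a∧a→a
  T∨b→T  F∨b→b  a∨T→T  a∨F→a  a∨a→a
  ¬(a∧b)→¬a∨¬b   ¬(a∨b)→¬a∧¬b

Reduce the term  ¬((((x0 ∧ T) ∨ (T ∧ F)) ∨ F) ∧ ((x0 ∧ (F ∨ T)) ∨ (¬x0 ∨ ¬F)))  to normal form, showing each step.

Answer: normal form = ¬x0  (in 26 steps)

Derivation:
  start: ¬((((x0 ∧ T) ∨ (T ∧ F)) ∨ F) ∧ ((x0 ∧ (F ∨ T)) ∨ (¬x0 ∨ ¬F)))
  step 1: ¬(((x0 ∧ T) ∨ (T ∧ F)) ∨ F) ∨ ¬((x0 ∧ (F ∨ T)) ∨ (¬x0 ∨ ¬F))
  step 2: (¬((x0 ∧ T) ∨ (T ∧ F)) ∧ ¬F) ∨ ¬((x0 ∧ (F ∨ T)) ∨ (¬x0 ∨ ¬F))
  step 3: ((¬(x0 ∧ T) ∧ ¬(T ∧ F)) ∧ ¬F) ∨ ¬((x0 ∧ (F ∨ T)) ∨ (¬x0 ∨ ¬F))
  step 4: (((¬x0 ∨ ¬T) ∧ ¬(T ∧ F)) ∧ ¬F) ∨ ¬((x0 ∧ (F ∨ T)) ∨ (¬x0 ∨ ¬F))
  step 5: (((¬x0 ∨ F) ∧ ¬(T ∧ F)) ∧ ¬F) ∨ ¬((x0 ∧ (F ∨ T)) ∨ (¬x0 ∨ ¬F))
  step 6: ((¬x0 ∧ ¬(T ∧ F)) ∧ ¬F) ∨ ¬((x0 ∧ (F ∨ T)) ∨ (¬x0 ∨ ¬F))
  step 7: ((¬x0 ∧ (¬T ∨ ¬F)) ∧ ¬F) ∨ ¬((x0 ∧ (F ∨ T)) ∨ (¬x0 ∨ ¬F))
  step 8: ((¬x0 ∧ (F ∨ ¬F)) ∧ ¬F) ∨ ¬((x0 ∧ (F ∨ T)) ∨ (¬x0 ∨ ¬F))
  step 9: ((¬x0 ∧ ¬F) ∧ ¬F) ∨ ¬((x0 ∧ (F ∨ T)) ∨ (¬x0 ∨ ¬F))
  step 10: ((¬x0 ∧ T) ∧ ¬F) ∨ ¬((x0 ∧ (F ∨ T)) ∨ (¬x0 ∨ ¬F))
  step 11: (¬x0 ∧ ¬F) ∨ ¬((x0 ∧ (F ∨ T)) ∨ (¬x0 ∨ ¬F))
  step 12: (¬x0 ∧ T) ∨ ¬((x0 ∧ (F ∨ T)) ∨ (¬x0 ∨ ¬F))
  step 13: ¬x0 ∨ ¬((x0 ∧ (F ∨ T)) ∨ (¬x0 ∨ ¬F))
  step 14: ¬x0 ∨ (¬(x0 ∧ (F ∨ T)) ∧ ¬(¬x0 ∨ ¬F))
  step 15: ¬x0 ∨ ((¬x0 ∨ ¬(F ∨ T)) ∧ ¬(¬x0 ∨ ¬F))
  step 16: ¬x0 ∨ ((¬x0 ∨ (¬F ∧ ¬T)) ∧ ¬(¬x0 ∨ ¬F))
  step 17: ¬x0 ∨ ((¬x0 ∨ (T ∧ ¬T)) ∧ ¬(¬x0 ∨ ¬F))
  step 18: ¬x0 ∨ ((¬x0 ∨ ¬T) ∧ ¬(¬x0 ∨ ¬F))
  step 19: ¬x0 ∨ ((¬x0 ∨ F) ∧ ¬(¬x0 ∨ ¬F))
  step 20: ¬x0 ∨ (¬x0 ∧ ¬(¬x0 ∨ ¬F))
  step 21: ¬x0 ∨ (¬x0 ∧ (¬¬x0 ∧ ¬¬F))
  step 22: ¬x0 ∨ (¬x0 ∧ (x0 ∧ ¬¬F))
  step 23: ¬x0 ∨ (¬x0 ∧ (x0 ∧ F))
  step 24: ¬x0 ∨ (¬x0 ∧ F)
  step 25: ¬x0 ∨ F
  step 26: ¬x0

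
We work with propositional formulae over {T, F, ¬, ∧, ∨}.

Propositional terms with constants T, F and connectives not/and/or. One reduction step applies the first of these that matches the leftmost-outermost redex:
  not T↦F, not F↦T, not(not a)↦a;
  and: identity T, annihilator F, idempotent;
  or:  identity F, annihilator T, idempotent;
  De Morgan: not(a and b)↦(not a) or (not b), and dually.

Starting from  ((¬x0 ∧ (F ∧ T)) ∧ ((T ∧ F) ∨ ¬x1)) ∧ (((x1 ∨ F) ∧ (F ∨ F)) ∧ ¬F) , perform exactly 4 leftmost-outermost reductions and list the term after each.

Answer: after 4 steps: F

Working:
  start: ((¬x0 ∧ (F ∧ T)) ∧ ((T ∧ F) ∨ ¬x1)) ∧ (((x1 ∨ F) ∧ (F ∨ F)) ∧ ¬F)
  →1  ((¬x0 ∧ F) ∧ ((T ∧ F) ∨ ¬x1)) ∧ (((x1 ∨ F) ∧ (F ∨ F)) ∧ ¬F)
  →2  (F ∧ ((T ∧ F) ∨ ¬x1)) ∧ (((x1 ∨ F) ∧ (F ∨ F)) ∧ ¬F)
  →3  F ∧ (((x1 ∨ F) ∧ (F ∨ F)) ∧ ¬F)
  →4  F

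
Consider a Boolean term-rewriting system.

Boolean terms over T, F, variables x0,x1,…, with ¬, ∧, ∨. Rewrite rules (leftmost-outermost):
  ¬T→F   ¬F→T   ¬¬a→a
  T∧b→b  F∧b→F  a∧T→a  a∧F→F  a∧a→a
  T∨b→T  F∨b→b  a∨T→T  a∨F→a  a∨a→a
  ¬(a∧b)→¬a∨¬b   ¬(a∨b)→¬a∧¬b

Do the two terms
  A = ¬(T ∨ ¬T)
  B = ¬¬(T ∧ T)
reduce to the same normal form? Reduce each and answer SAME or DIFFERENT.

Answer: DIFFERENT — A ⇓ F, B ⇓ T

Derivation:
Term A:
  start: ¬(T ∨ ¬T)
  →1  ¬T ∧ ¬¬T
  →2  F ∧ ¬¬T
  →3  F

Term B:
  start: ¬¬(T ∧ T)
  →1  T ∧ T
  →2  T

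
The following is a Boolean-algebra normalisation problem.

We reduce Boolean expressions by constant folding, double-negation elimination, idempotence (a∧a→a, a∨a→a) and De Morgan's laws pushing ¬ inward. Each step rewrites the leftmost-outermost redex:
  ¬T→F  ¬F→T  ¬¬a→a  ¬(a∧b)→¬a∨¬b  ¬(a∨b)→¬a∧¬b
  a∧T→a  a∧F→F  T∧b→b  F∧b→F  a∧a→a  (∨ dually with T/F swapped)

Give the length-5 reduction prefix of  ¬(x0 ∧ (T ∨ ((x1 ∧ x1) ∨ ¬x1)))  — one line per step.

Answer: after 5 steps: ¬x0

Working:
  start: ¬(x0 ∧ (T ∨ ((x1 ∧ x1) ∨ ¬x1)))
  [1] ¬x0 ∨ ¬(T ∨ ((x1 ∧ x1) ∨ ¬x1))
  [2] ¬x0 ∨ (¬T ∧ ¬((x1 ∧ x1) ∨ ¬x1))
  [3] ¬x0 ∨ (F ∧ ¬((x1 ∧ x1) ∨ ¬x1))
  [4] ¬x0 ∨ F
  [5] ¬x0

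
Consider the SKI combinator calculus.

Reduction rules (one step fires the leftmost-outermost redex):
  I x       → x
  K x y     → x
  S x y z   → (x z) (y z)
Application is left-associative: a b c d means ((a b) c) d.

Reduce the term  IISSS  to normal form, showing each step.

Answer: normal form = SSS  (in 2 steps)

Reduction:
  start: IISSS
  step 1: ISSS
  step 2: SSS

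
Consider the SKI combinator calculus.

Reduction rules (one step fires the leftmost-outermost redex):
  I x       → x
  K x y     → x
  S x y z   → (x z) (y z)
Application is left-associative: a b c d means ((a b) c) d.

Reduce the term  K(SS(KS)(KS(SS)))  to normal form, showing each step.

Answer: normal form = K(SSS)  (in 3 steps)

Derivation:
  start: K(SS(KS)(KS(SS)))
  [1] K(S(KS(SS))(KS(KS(SS))))
  [2] K(SS(KS(KS(SS))))
  [3] K(SSS)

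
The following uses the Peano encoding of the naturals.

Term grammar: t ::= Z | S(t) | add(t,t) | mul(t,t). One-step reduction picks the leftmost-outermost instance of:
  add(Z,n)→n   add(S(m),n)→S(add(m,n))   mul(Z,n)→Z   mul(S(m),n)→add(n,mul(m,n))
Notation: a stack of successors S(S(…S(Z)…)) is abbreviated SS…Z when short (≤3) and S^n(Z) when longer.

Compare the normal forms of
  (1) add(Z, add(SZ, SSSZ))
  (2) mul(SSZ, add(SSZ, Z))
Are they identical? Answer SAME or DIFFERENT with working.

Term A:
  start: add(Z, add(SZ, SSSZ))
  →1  add(SZ, SSSZ)
  →2  S(add(Z, SSSZ))
  →3  S^4(Z)

Term B:
  start: mul(SSZ, add(SSZ, Z))
  →1  add(add(SSZ, Z), mul(SZ, add(SSZ, Z)))
  →2  add(S(add(SZ, Z)), mul(SZ, add(SSZ, Z)))
  →3  S(add(add(SZ, Z), mul(SZ, add(SSZ, Z))))
  →4  S(add(S(add(Z, Z)), mul(SZ, add(SSZ, Z))))
  →5  S(S(add(add(Z, Z), mul(SZ, add(SSZ, Z)))))
  →6  S(S(add(Z, mul(SZ, add(SSZ, Z)))))
  →7  S(S(mul(SZ, add(SSZ, Z))))
  →8  S(S(add(add(SSZ, Z), mul(Z, add(SSZ, Z)))))
  →9  S(S(add(S(add(SZ, Z)), mul(Z, add(SSZ, Z)))))
  →10  S(S(S(add(add(SZ, Z), mul(Z, add(SSZ, Z))))))
  →11  S(S(S(add(S(add(Z, Z)), mul(Z, add(SSZ, Z))))))
  →12  S(S(S(S(add(add(Z, Z), mul(Z, add(SSZ, Z)))))))
  →13  S(S(S(S(add(Z, mul(Z, add(SSZ, Z)))))))
  →14  S(S(S(S(mul(Z, add(SSZ, Z))))))
  →15  S^4(Z)

Answer: SAME — A ⇓ S^4(Z), B ⇓ S^4(Z)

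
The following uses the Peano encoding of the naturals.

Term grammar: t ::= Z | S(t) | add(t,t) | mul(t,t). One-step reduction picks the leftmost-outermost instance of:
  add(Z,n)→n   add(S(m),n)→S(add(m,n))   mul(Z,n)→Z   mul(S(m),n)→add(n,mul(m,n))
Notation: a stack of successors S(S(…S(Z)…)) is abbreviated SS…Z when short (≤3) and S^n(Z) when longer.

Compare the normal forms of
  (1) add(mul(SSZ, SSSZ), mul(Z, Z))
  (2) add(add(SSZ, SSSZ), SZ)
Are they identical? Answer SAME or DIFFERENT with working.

Answer: SAME — A ⇓ S^6(Z), B ⇓ S^6(Z)

Working:
Term A:
  start: add(mul(SSZ, SSSZ), mul(Z, Z))
  step 1: add(add(SSSZ, mul(SZ, SSSZ)), mul(Z, Z))
  step 2: add(S(add(SSZ, mul(SZ, SSSZ))), mul(Z, Z))
  step 3: S(add(add(SSZ, mul(SZ, SSSZ)), mul(Z, Z)))
  step 4: S(add(S(add(SZ, mul(SZ, SSSZ))), mul(Z, Z)))
  step 5: S(S(add(add(SZ, mul(SZ, SSSZ)), mul(Z, Z))))
  step 6: S(S(add(S(add(Z, mul(SZ, SSSZ))), mul(Z, Z))))
  step 7: S(S(S(add(add(Z, mul(SZ, SSSZ)), mul(Z, Z)))))
  step 8: S(S(S(add(mul(SZ, SSSZ), mul(Z, Z)))))
  step 9: S(S(S(add(add(SSSZ, mul(Z, SSSZ)), mul(Z, Z)))))
  step 10: S(S(S(add(S(add(SSZ, mul(Z, SSSZ))), mul(Z, Z)))))
  step 11: S(S(S(S(add(add(SSZ, mul(Z, SSSZ)), mul(Z, Z))))))
  step 12: S(S(S(S(add(S(add(SZ, mul(Z, SSSZ))), mul(Z, Z))))))
  step 13: S(S(S(S(S(add(add(SZ, mul(Z, SSSZ)), mul(Z, Z)))))))
  step 14: S(S(S(S(S(add(S(add(Z, mul(Z, SSSZ))), mul(Z, Z)))))))
  step 15: S(S(S(S(S(S(add(add(Z, mul(Z, SSSZ)), mul(Z, Z))))))))
  step 16: S(S(S(S(S(S(add(mul(Z, SSSZ), mul(Z, Z))))))))
  step 17: S(S(S(S(S(S(add(Z, mul(Z, Z))))))))
  step 18: S(S(S(S(S(S(mul(Z, Z)))))))
  step 19: S^6(Z)

Term B:
  start: add(add(SSZ, SSSZ), SZ)
  step 1: add(S(add(SZ, SSSZ)), SZ)
  step 2: S(add(add(SZ, SSSZ), SZ))
  step 3: S(add(S(add(Z, SSSZ)), SZ))
  step 4: S(S(add(add(Z, SSSZ), SZ)))
  step 5: S(S(add(SSSZ, SZ)))
  step 6: S(S(S(add(SSZ, SZ))))
  step 7: S(S(S(S(add(SZ, SZ)))))
  step 8: S(S(S(S(S(add(Z, SZ))))))
  step 9: S^6(Z)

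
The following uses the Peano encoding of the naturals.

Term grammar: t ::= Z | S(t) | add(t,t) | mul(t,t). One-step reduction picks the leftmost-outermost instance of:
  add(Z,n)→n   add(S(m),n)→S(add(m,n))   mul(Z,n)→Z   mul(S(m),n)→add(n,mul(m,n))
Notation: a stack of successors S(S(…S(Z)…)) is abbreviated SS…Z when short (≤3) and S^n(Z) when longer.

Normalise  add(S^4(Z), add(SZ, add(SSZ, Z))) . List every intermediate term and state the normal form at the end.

Answer: normal form = S^7(Z)  (in 10 steps)

Working:
  start: add(S^4(Z), add(SZ, add(SSZ, Z)))
  step 1: S(add(SSSZ, add(SZ, add(SSZ, Z))))
  step 2: S(S(add(SSZ, add(SZ, add(SSZ, Z)))))
  step 3: S(S(S(add(SZ, add(SZ, add(SSZ, Z))))))
  step 4: S(S(S(S(add(Z, add(SZ, add(SSZ, Z)))))))
  step 5: S(S(S(S(add(SZ, add(SSZ, Z))))))
  step 6: S(S(S(S(S(add(Z, add(SSZ, Z)))))))
  step 7: S(S(S(S(S(add(SSZ, Z))))))
  step 8: S(S(S(S(S(S(add(SZ, Z)))))))
  step 9: S(S(S(S(S(S(S(add(Z, Z))))))))
  step 10: S^7(Z)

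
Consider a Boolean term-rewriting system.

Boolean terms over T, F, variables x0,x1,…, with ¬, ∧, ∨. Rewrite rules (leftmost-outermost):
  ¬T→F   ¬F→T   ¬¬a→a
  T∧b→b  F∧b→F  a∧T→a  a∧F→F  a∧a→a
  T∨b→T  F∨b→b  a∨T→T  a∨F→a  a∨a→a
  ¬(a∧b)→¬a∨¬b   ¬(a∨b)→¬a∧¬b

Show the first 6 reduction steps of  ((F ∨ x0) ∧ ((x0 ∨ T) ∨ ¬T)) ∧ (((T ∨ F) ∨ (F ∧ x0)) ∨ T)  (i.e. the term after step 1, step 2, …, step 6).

Answer: after 6 steps: x0

Derivation:
  start: ((F ∨ x0) ∧ ((x0 ∨ T) ∨ ¬T)) ∧ (((T ∨ F) ∨ (F ∧ x0)) ∨ T)
  →1  (x0 ∧ ((x0 ∨ T) ∨ ¬T)) ∧ (((T ∨ F) ∨ (F ∧ x0)) ∨ T)
  →2  (x0 ∧ (T ∨ ¬T)) ∧ (((T ∨ F) ∨ (F ∧ x0)) ∨ T)
  →3  (x0 ∧ T) ∧ (((T ∨ F) ∨ (F ∧ x0)) ∨ T)
  →4  x0 ∧ (((T ∨ F) ∨ (F ∧ x0)) ∨ T)
  →5  x0 ∧ T
  →6  x0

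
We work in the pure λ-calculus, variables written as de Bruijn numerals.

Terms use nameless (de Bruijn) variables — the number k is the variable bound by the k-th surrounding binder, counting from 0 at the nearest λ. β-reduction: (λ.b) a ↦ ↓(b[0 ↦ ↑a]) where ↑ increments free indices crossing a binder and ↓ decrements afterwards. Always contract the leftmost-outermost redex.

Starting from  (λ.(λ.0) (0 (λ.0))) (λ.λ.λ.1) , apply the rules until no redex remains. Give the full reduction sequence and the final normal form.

  start: (λ.(λ.0) (0 (λ.0))) (λ.λ.λ.1)
  [1] (λ.0) ((λ.λ.λ.1) (λ.0))
  [2] (λ.λ.λ.1) (λ.0)
  [3] λ.λ.1

Answer: normal form = λ.λ.1  (in 3 steps)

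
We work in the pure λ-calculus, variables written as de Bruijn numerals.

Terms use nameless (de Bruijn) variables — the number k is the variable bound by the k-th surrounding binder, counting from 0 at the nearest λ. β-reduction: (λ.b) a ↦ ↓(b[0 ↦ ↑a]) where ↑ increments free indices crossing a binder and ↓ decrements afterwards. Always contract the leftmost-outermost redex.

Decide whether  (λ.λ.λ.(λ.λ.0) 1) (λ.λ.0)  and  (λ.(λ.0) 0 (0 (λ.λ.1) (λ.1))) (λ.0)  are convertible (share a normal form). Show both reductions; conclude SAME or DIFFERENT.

Term A:
  start: (λ.λ.λ.(λ.λ.0) 1) (λ.λ.0)
  [1] λ.λ.(λ.λ.0) 1
  [2] λ.λ.λ.0

Term B:
  start: (λ.(λ.0) 0 (0 (λ.λ.1) (λ.1))) (λ.0)
  [1] (λ.0) (λ.0) ((λ.0) (λ.λ.1) (λ.λ.0))
  [2] (λ.0) ((λ.0) (λ.λ.1) (λ.λ.0))
  [3] (λ.0) (λ.λ.1) (λ.λ.0)
  [4] (λ.λ.1) (λ.λ.0)
  [5] λ.λ.λ.0

Answer: SAME — A ⇓ λ.λ.λ.0, B ⇓ λ.λ.λ.0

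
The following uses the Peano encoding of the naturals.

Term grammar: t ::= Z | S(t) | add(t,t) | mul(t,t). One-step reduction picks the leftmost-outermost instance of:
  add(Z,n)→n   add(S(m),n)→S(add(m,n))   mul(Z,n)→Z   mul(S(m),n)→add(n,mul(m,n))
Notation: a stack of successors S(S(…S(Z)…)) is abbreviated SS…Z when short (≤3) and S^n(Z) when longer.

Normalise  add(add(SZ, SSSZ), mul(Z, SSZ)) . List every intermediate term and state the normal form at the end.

Answer: normal form = S^4(Z)  (in 8 steps)

Reduction:
  start: add(add(SZ, SSSZ), mul(Z, SSZ))
  [1] add(S(add(Z, SSSZ)), mul(Z, SSZ))
  [2] S(add(add(Z, SSSZ), mul(Z, SSZ)))
  [3] S(add(SSSZ, mul(Z, SSZ)))
  [4] S(S(add(SSZ, mul(Z, SSZ))))
  [5] S(S(S(add(SZ, mul(Z, SSZ)))))
  [6] S(S(S(S(add(Z, mul(Z, SSZ))))))
  [7] S(S(S(S(mul(Z, SSZ)))))
  [8] S^4(Z)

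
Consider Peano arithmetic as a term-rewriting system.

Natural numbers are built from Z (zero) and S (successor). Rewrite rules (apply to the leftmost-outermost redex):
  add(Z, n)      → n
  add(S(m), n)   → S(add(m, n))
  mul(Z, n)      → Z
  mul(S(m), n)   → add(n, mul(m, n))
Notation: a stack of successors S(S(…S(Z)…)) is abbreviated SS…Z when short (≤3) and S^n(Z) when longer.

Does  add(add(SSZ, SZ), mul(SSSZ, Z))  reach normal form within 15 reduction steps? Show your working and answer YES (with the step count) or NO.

  start: add(add(SSZ, SZ), mul(SSSZ, Z))
  [1] add(S(add(SZ, SZ)), mul(SSSZ, Z))
  [2] S(add(add(SZ, SZ), mul(SSSZ, Z)))
  [3] S(add(S(add(Z, SZ)), mul(SSSZ, Z)))
  [4] S(S(add(add(Z, SZ), mul(SSSZ, Z))))
  [5] S(S(add(SZ, mul(SSSZ, Z))))
  [6] S(S(S(add(Z, mul(SSSZ, Z)))))
  [7] S(S(S(mul(SSSZ, Z))))
  [8] S(S(S(add(Z, mul(SSZ, Z)))))
  [9] S(S(S(mul(SSZ, Z))))
  [10] S(S(S(add(Z, mul(SZ, Z)))))
  [11] S(S(S(mul(SZ, Z))))
  [12] S(S(S(add(Z, mul(Z, Z)))))
  [13] S(S(S(mul(Z, Z))))
  [14] SSSZ

Answer: YES — reaches normal form SSSZ in 14 ≤ 15 steps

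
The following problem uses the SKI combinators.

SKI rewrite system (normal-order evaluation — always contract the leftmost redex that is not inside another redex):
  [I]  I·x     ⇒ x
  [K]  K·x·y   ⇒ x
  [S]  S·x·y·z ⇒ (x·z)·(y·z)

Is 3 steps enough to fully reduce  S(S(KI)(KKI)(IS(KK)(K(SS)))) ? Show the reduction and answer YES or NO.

Answer: NO — after 3 steps the term is S(KKI(IS(KK)(K(SS)))), not yet normal

Working:
  start: S(S(KI)(KKI)(IS(KK)(K(SS))))
  →1  S(KI(IS(KK)(K(SS)))(KKI(IS(KK)(K(SS)))))
  →2  S(I(KKI(IS(KK)(K(SS)))))
  →3  S(KKI(IS(KK)(K(SS))))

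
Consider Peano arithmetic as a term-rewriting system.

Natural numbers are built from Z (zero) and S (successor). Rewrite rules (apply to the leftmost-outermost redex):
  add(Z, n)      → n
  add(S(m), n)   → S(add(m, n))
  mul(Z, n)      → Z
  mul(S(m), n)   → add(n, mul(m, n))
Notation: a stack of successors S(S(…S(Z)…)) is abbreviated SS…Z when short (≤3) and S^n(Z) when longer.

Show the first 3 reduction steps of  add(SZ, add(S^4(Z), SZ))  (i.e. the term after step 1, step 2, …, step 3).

Answer: after 3 steps: S(S(add(SSSZ, SZ)))

Reduction:
  start: add(SZ, add(S^4(Z), SZ))
  step 1: S(add(Z, add(S^4(Z), SZ)))
  step 2: S(add(S^4(Z), SZ))
  step 3: S(S(add(SSSZ, SZ)))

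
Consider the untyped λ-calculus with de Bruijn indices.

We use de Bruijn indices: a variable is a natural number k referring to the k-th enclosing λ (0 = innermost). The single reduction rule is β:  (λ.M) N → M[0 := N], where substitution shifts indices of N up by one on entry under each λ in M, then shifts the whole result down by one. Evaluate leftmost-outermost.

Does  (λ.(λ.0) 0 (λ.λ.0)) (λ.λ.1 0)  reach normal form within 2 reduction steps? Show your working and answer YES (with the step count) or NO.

  start: (λ.(λ.0) 0 (λ.λ.0)) (λ.λ.1 0)
  step 1: (λ.0) (λ.λ.1 0) (λ.λ.0)
  step 2: (λ.λ.1 0) (λ.λ.0)

Answer: NO — after 2 steps the term is (λ.λ.1 0) (λ.λ.0), not yet normal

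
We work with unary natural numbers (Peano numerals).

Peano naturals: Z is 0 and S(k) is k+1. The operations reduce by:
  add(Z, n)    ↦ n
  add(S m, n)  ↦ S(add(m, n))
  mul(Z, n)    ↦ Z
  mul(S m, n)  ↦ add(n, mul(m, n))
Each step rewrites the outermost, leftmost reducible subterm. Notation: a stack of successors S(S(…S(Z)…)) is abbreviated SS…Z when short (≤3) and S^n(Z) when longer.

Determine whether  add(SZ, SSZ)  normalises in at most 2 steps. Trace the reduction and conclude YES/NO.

  start: add(SZ, SSZ)
  step 1: S(add(Z, SSZ))
  step 2: SSSZ

Answer: YES — reaches normal form SSSZ in 2 ≤ 2 steps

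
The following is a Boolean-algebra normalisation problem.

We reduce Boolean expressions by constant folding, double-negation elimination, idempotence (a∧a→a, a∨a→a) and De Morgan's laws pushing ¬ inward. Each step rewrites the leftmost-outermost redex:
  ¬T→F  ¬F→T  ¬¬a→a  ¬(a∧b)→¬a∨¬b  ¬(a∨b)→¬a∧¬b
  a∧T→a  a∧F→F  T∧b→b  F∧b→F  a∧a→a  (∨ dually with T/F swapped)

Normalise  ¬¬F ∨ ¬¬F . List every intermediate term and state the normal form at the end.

Answer: normal form = F  (in 2 steps)

Derivation:
  start: ¬¬F ∨ ¬¬F
  →1  ¬¬F
  →2  F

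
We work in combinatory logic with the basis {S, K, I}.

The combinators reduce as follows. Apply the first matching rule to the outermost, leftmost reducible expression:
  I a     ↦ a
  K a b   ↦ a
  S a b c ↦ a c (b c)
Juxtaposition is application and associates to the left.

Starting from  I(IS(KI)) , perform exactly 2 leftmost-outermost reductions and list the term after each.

Answer: after 2 steps: S(KI)

Working:
  start: I(IS(KI))
  step 1: IS(KI)
  step 2: S(KI)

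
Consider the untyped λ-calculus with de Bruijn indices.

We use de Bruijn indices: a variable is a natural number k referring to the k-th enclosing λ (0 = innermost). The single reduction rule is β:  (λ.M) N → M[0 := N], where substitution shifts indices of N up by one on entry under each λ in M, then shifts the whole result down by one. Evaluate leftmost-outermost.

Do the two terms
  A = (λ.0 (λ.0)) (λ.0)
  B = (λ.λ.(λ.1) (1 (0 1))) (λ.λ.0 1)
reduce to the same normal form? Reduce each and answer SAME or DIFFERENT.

Term A:
  start: (λ.0 (λ.0)) (λ.0)
  step 1: (λ.0) (λ.0)
  step 2: λ.0

Term B:
  start: (λ.λ.(λ.1) (1 (0 1))) (λ.λ.0 1)
  step 1: λ.(λ.1) ((λ.λ.0 1) (0 (λ.λ.0 1)))
  step 2: λ.0

Answer: SAME — A ⇓ λ.0, B ⇓ λ.0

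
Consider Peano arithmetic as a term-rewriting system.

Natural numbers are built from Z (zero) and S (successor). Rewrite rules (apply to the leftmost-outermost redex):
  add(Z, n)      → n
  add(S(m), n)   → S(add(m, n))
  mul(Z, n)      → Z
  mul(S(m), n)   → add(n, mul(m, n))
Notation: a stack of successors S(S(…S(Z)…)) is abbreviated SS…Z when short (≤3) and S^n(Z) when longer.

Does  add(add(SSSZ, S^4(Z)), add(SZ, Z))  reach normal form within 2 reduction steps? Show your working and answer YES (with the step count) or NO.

  start: add(add(SSSZ, S^4(Z)), add(SZ, Z))
  [1] add(S(add(SSZ, S^4(Z))), add(SZ, Z))
  [2] S(add(add(SSZ, S^4(Z)), add(SZ, Z)))

Answer: NO — after 2 steps the term is S(add(add(SSZ, S^4(Z)), add(SZ, Z))), not yet normal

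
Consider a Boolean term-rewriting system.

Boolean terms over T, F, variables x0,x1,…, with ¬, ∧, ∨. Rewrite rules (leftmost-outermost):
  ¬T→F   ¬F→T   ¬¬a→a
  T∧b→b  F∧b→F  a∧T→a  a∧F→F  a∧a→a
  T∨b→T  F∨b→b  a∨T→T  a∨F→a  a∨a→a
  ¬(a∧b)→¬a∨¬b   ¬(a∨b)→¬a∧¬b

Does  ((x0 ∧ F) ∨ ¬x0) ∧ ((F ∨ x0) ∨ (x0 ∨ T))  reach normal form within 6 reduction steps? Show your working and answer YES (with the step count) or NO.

  start: ((x0 ∧ F) ∨ ¬x0) ∧ ((F ∨ x0) ∨ (x0 ∨ T))
  step 1: (F ∨ ¬x0) ∧ ((F ∨ x0) ∨ (x0 ∨ T))
  step 2: ¬x0 ∧ ((F ∨ x0) ∨ (x0 ∨ T))
  step 3: ¬x0 ∧ (x0 ∨ (x0 ∨ T))
  step 4: ¬x0 ∧ (x0 ∨ T)
  step 5: ¬x0 ∧ T
  step 6: ¬x0

Answer: YES — reaches normal form ¬x0 in 6 ≤ 6 steps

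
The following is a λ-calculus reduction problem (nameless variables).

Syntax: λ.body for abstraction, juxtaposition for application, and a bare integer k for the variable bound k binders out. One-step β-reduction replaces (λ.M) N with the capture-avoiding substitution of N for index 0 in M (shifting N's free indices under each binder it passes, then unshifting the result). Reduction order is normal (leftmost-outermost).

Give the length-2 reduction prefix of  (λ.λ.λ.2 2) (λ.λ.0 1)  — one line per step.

  start: (λ.λ.λ.2 2) (λ.λ.0 1)
  step 1: λ.λ.(λ.λ.0 1) (λ.λ.0 1)
  step 2: λ.λ.λ.0 (λ.λ.0 1)

Answer: after 2 steps: λ.λ.λ.0 (λ.λ.0 1)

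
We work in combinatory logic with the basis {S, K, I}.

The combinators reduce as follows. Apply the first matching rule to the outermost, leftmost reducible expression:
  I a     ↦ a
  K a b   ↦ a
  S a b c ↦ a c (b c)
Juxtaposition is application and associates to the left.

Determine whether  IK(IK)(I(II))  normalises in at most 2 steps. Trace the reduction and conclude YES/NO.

Answer: NO — after 2 steps the term is IK, not yet normal

Derivation:
  start: IK(IK)(I(II))
  →1  K(IK)(I(II))
  →2  IK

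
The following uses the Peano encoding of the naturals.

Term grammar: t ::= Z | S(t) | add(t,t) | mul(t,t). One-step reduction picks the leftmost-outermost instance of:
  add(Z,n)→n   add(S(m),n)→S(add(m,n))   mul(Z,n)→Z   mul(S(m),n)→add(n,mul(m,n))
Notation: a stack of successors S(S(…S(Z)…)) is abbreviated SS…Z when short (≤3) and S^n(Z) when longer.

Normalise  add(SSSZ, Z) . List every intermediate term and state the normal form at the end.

Answer: normal form = SSSZ  (in 4 steps)

Reduction:
  start: add(SSSZ, Z)
  →1  S(add(SSZ, Z))
  →2  S(S(add(SZ, Z)))
  →3  S(S(S(add(Z, Z))))
  →4  SSSZ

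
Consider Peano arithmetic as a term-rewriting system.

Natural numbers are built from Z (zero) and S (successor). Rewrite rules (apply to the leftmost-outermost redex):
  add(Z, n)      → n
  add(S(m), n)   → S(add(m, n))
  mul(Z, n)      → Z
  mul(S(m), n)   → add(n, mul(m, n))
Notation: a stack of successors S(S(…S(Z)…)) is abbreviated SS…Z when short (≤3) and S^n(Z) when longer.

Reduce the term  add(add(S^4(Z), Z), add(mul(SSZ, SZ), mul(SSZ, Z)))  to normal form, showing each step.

  start: add(add(S^4(Z), Z), add(mul(SSZ, SZ), mul(SSZ, Z)))
  →1  add(S(add(SSSZ, Z)), add(mul(SSZ, SZ), mul(SSZ, Z)))
  →2  S(add(add(SSSZ, Z), add(mul(SSZ, SZ), mul(SSZ, Z))))
  →3  S(add(S(add(SSZ, Z)), add(mul(SSZ, SZ), mul(SSZ, Z))))
  →4  S(S(add(add(SSZ, Z), add(mul(SSZ, SZ), mul(SSZ, Z)))))
  →5  S(S(add(S(add(SZ, Z)), add(mul(SSZ, SZ), mul(SSZ, Z)))))
  →6  S(S(S(add(add(SZ, Z), add(mul(SSZ, SZ), mul(SSZ, Z))))))
  →7  S(S(S(add(S(add(Z, Z)), add(mul(SSZ, SZ), mul(SSZ, Z))))))
  →8  S(S(S(S(add(add(Z, Z), add(mul(SSZ, SZ), mul(SSZ, Z)))))))
  →9  S(S(S(S(add(Z, add(mul(SSZ, SZ), mul(SSZ, Z)))))))
  →10  S(S(S(S(add(mul(SSZ, SZ), mul(SSZ, Z))))))
  →11  S(S(S(S(add(add(SZ, mul(SZ, SZ)), mul(SSZ, Z))))))
  →12  S(S(S(S(add(S(add(Z, mul(SZ, SZ))), mul(SSZ, Z))))))
  →13  S(S(S(S(S(add(add(Z, mul(SZ, SZ)), mul(SSZ, Z)))))))
  →14  S(S(S(S(S(add(mul(SZ, SZ), mul(SSZ, Z)))))))
  →15  S(S(S(S(S(add(add(SZ, mul(Z, SZ)), mul(SSZ, Z)))))))
  →16  S(S(S(S(S(add(S(add(Z, mul(Z, SZ))), mul(SSZ, Z)))))))
  →17  S(S(S(S(S(S(add(add(Z, mul(Z, SZ)), mul(SSZ, Z))))))))
  →18  S(S(S(S(S(S(add(mul(Z, SZ), mul(SSZ, Z))))))))
  →19  S(S(S(S(S(S(add(Z, mul(SSZ, Z))))))))
  →20  S(S(S(S(S(S(mul(SSZ, Z)))))))
  →21  S(S(S(S(S(S(add(Z, mul(SZ, Z))))))))
  →22  S(S(S(S(S(S(mul(SZ, Z)))))))
  →23  S(S(S(S(S(S(add(Z, mul(Z, Z))))))))
  →24  S(S(S(S(S(S(mul(Z, Z)))))))
  →25  S^6(Z)

Answer: normal form = S^6(Z)  (in 25 steps)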